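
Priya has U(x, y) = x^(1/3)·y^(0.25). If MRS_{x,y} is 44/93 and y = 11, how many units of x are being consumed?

MU_x = 1/3·x^(-2/3)·y^(0.25) and MU_y = 0.25·x^(1/3)·y^(-0.75).
MRS = MU_x/MU_y = (4/3)·y/x.
Substitute y = 11: MRS = (44/3)/x. Setting (44/3)/x = 44/93 gives x = (44/3)/(44/93) = 31.

x = 31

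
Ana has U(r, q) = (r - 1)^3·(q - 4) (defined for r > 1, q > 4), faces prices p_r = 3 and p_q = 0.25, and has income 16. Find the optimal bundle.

r* = 4, q* = 16

MU_r = 3·(r−1)^2·(q−4), MU_q = (r−1)^3.
MRS = (3/1)·(q−4)/(r−1).
Tangency: set MRS = p_r/p_q = 3/0.25 = 12.
So (3/1)·(q − 4)/(r − 1) = 12, i.e. (q − 4) = 4·(r − 1).
Rewrite the budget in excess-of-subsistence terms: 3·(r − 1) + 0.25·(q − 4) = 16 − 3·1 − 0.25·4 = 12.
Substituting, 4·(r − 1) = 12, so r − 1 = 3 and r* = 4.
Then q − 4 = 4·3 = 12, so q* = 16.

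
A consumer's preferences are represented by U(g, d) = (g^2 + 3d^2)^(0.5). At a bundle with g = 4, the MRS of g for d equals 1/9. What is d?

For CES with ρ = 2, MRS = (1/3)·(d/g)^(-1).
Setting (1/3)·(d/4)^(-1) = 1/9 gives (d/4)^(-1) = 1/3, so d/4 = 3 and d = 12.

d = 12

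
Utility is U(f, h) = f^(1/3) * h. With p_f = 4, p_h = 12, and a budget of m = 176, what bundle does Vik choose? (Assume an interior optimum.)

f* = 11, h* = 11

MU_f = 1/3·f^(-2/3)·h and MU_h = f^(1/3).
MRS = MU_f/MU_h = (1/3)·h/f.
Tangency: set MRS = p_f/p_h = 4/12 = 1/3.
So (1/3)·h/f = 1/3, i.e. h = f.
Substitute into the budget 4·f + 12·h = 176: 16·f = 176, so f* = 11.
Then h* = 11.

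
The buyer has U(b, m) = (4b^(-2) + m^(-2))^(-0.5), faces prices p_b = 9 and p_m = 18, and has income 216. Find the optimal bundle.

b* = 12, m* = 6

For CES with ρ = -2, MRS = (4/1)·(m/b)^3.
Tangency: set MRS = p_b/p_m = 9/18 = 0.5.
So (m/b)^3 = 0.125; taking the cube root, m/b = 0.5, i.e. m = 0.5·b.
Substitute into the budget 9·b + 18·m = 216: 18·b = 216, so b* = 12 and m* = 0.5·12 = 6.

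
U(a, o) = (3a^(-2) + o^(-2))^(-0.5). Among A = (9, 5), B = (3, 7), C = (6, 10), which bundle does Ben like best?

Bundle A

Evaluate utility at each bundle:
U(A) = 3.603.
U(B) = 1.681.
U(C) = 3.273.
Highest utility is A, so A ≻ C ≻ B.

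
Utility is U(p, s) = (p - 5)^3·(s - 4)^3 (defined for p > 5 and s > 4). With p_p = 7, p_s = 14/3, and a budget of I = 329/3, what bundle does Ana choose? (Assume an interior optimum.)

MU_p = 3·(p−5)^2·(s−4)^3, MU_s = 3·(p−5)^3·(s−4)^2.
MRS = (s−4)/(p−5).
Tangency: set MRS = p_p/p_s = 7/(14/3) = 1.5.
So (s − 4)/(p − 5) = 1.5, i.e. (s − 4) = 1.5·(p − 5).
Rewrite the budget in excess-of-subsistence terms: 7·(p − 5) + (14/3)·(s − 4) = 329/3 − 7·5 − (14/3)·4 = 56.
Substituting, 14·(p − 5) = 56, so p − 5 = 4 and p* = 9.
Then s − 4 = 1.5·4 = 6, so s* = 10.

p* = 9, s* = 10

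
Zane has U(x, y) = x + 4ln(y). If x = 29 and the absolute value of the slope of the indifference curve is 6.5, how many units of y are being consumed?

y = 26

MU_x = 1, MU_y = 4/y.
MRS = 1 ÷ (4/y).
MRS depends only on y: 0.25·y = 6.5 ⇒ y = 6.5/0.25 = 26.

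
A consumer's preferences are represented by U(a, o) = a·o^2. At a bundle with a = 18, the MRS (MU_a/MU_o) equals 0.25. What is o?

o = 9

MU_a = o^2 and MU_o = 2·a·o.
MRS = MU_a/MU_o = (1/2)·o/a.
Substitute a = 18: MRS = o/36. Setting o/36 = 0.25 gives o = 0.25·36 = 9.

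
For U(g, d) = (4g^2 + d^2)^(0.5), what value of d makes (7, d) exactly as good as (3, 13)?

d = 3

U depends on (g, d) only through S = 4g^2 + d^2, so equal utility means equal S. At (3, 13): S = 205.
With g = 7: 4·7^2 = 196, so d^2 = 205 − 196 = 9.
Hence d = √9 = 3.
Check: U(7, 3) = 14.3178.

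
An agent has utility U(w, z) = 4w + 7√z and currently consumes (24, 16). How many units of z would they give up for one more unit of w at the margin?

MU_w = 4, MU_z = 7/(2√z).
MRS = 4 ÷ (7/(2√z)).
At (24, 16): MRS = 32/7.
That is, one extra unit of w is worth 32/7 units of z at the margin.

MRS = 32/7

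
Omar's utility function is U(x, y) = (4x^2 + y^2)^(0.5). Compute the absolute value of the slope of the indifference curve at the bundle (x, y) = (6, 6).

MRS = 4

For CES with ρ = 2, MRS = (4/1)·(y/x)^(-1).
At (6, 6): MRS = 4.
That is, one extra unit of x is worth 4 units of y at the margin.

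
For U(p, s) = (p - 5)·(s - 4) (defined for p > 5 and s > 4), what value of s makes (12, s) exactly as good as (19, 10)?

s = 16

U(19, 10) = 84.
Set U(12, s) = 84 and solve.
With p = 12: (12 − 5) = 7, so (s − 4) = 84/7 = 12.
So s = 4 + 12 = 16.
Check: U(12, 16) = 84.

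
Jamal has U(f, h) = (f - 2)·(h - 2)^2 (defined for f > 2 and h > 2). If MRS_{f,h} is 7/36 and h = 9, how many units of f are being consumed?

f = 20

MU_f = (h−2)^2, MU_h = 2·(f−2)·(h−2).
MRS = (1/2)·(h−2)/(f−2).
Substitute h = 9: MRS = 3.5/(f − 2). Setting this equal to 7/36 gives f − 2 = 3.5/(7/36) = 18, so f = 20.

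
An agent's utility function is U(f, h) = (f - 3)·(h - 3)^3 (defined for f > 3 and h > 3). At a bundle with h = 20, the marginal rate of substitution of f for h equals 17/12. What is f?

f = 7

MU_f = (h−3)^3, MU_h = 3·(f−3)·(h−3)^2.
MRS = (1/3)·(h−3)/(f−3).
Substitute h = 20: MRS = (17/3)/(f − 3). Setting this equal to 17/12 gives f − 3 = (17/3)/(17/12) = 4, so f = 7.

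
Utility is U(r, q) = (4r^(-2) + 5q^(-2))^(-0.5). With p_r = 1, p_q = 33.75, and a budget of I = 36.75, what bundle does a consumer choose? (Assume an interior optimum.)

For CES with ρ = -2, MRS = (4/5)·(q/r)^3.
Tangency: set MRS = p_r/p_q = 1/33.75 = 4/135.
So (q/r)^3 = 1/27; taking the cube root, q/r = 1/3, i.e. q = (1/3)·r.
Substitute into the budget 1·r + 33.75·q = 36.75: 12.25·r = 36.75, so r* = 3 and q* = (1/3)·3 = 1.

r* = 3, q* = 1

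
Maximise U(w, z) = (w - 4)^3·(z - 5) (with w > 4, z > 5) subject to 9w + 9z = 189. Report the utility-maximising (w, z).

MU_w = 3·(w−4)^2·(z−5), MU_z = (w−4)^3.
MRS = (3/1)·(z−5)/(w−4).
Tangency: set MRS = p_w/p_z = 9/9 = 1.
So (3/1)·(z − 5)/(w − 4) = 1, i.e. (z − 5) = (1/3)·(w − 4).
Rewrite the budget in excess-of-subsistence terms: 9·(w − 4) + 9·(z − 5) = 189 − 9·4 − 9·5 = 108.
Substituting, 12·(w − 4) = 108, so w − 4 = 9 and w* = 13.
Then z − 5 = (1/3)·9 = 3, so z* = 8.

w* = 13, z* = 8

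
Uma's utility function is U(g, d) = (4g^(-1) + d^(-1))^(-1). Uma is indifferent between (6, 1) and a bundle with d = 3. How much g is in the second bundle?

g = 3

U depends on (g, d) only through S = 4g^(-1) + d^(-1), so equal utility means equal S. At (6, 1): S = 5/3.
With d = 3: 3^(-1) = 1/3, so 4g^(-1) = 5/3 − 1/3 = 4/3, i.e. g^(-1) = 1/3.
Hence g = 1/(1/3) = 3.
Check: U(3, 3) = 0.6.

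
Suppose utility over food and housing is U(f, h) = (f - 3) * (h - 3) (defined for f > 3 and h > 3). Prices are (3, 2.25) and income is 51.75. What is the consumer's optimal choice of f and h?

f* = 9, h* = 11

MU_f = (h−3), MU_h = (f−3).
MRS = (h−3)/(f−3).
Tangency: set MRS = p_f/p_h = 3/2.25 = 4/3.
So (h − 3)/(f − 3) = 4/3, i.e. (h − 3) = (4/3)·(f − 3).
Rewrite the budget in excess-of-subsistence terms: 3·(f − 3) + 2.25·(h − 3) = 51.75 − 3·3 − 2.25·3 = 36.
Substituting, 6·(f − 3) = 36, so f − 3 = 6 and f* = 9.
Then h − 3 = (4/3)·6 = 8, so h* = 11.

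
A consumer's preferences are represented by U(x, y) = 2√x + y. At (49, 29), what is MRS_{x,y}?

MU_x = 2/(2√x), MU_y = 1.
MRS = 2/(2√x) ÷ 1.
At (49, 29): MRS = 1/7.
That is, one extra unit of x is worth 1/7 units of y at the margin.

MRS = 1/7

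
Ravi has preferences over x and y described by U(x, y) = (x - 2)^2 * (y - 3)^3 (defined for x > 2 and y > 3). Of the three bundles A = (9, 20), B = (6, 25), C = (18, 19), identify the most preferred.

Bundle C

Evaluate utility at each bundle:
U(A) = 240737.
U(B) = 170368.
U(C) = 1048576.
Highest utility is C, so C ≻ A ≻ B.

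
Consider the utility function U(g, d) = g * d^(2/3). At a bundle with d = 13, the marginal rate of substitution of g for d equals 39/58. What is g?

MU_g = d^(2/3) and MU_d = 2/3·g·d^(-1/3).
MRS = MU_g/MU_d = (1.5)·d/g.
Substitute d = 13: MRS = 19.5/g. Setting 19.5/g = 39/58 gives g = 19.5/(39/58) = 29.

g = 29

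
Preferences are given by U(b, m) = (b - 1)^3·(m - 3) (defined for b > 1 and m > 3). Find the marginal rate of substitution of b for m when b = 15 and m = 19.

MRS = 24/7

MU_b = 3·(b−1)^2·(m−3), MU_m = (b−1)^3.
MRS = (3/1)·(m−3)/(b−1).
At (15, 19): MRS = 24/7.
The indifference curve has slope −24/7 at this bundle.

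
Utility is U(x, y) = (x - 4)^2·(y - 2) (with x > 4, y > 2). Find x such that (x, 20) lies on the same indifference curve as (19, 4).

x = 9

U(19, 4) = 450.
Set U(x, 20) = 450 and solve.
With y = 20: (20 − 2) = 18, so (x − 4)^2 = 450/18 = 25.
Taking the square root (with x > 4): x − 4 = 5, so x = 9.
Check: U(9, 20) = 450.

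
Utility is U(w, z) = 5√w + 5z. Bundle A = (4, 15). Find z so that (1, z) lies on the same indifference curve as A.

z = 16

U(4, 15) = 85.
Set U(1, z) = 85 and solve.
With w = 1: √1 = 1, so 5z = 85 − 5·1 = 80 and z = 16.
Check: U(1, 16) = 85.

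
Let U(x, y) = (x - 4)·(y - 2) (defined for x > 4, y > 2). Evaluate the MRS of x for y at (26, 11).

MU_x = (y−2), MU_y = (x−4).
MRS = (y−2)/(x−4).
At (26, 11): MRS = 9/22.
That is, one extra unit of x is worth 9/22 units of y at the margin.

MRS = 9/22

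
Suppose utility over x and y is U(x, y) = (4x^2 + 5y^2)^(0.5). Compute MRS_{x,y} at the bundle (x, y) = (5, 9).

MRS = 4/9

For CES with ρ = 2, MRS = (4/5)·(y/x)^(-1).
At (5, 9): MRS = 4/9.
That is, one extra unit of x is worth 4/9 units of y at the margin.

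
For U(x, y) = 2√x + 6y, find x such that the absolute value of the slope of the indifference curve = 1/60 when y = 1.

x = 100

MU_x = 2/(2√x), MU_y = 6.
MRS = 2/(2√x) ÷ 6.
MRS depends only on x: (1/6)/√x = 1/60 ⇒ √x = (1/6)/(1/60) = 10 ⇒ x = 100.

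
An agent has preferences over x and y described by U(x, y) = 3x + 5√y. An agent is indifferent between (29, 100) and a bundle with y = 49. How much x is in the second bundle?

x = 34

U(29, 100) = 137.
Set U(x, 49) = 137 and solve.
With y = 49: √49 = 7, so 3x = 137 − 5·7 = 102 and x = 34.
Check: U(34, 49) = 137.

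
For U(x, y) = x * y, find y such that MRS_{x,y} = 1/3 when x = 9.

y = 3

MU_x = y and MU_y = x.
MRS = MU_x/MU_y = y/x.
Substitute x = 9: MRS = y/9. Setting y/9 = 1/3 gives y = (1/3)·9 = 3.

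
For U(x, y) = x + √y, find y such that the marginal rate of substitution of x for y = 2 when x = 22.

MU_x = 1, MU_y = 1/(2√y).
MRS = 1 ÷ (1/(2√y)).
MRS depends only on y: 2·√y = 2 ⇒ √y = 2/2 = 1 ⇒ y = 1.

y = 1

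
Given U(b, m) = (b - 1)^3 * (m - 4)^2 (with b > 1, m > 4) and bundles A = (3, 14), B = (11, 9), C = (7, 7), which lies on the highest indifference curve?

Evaluate utility at each bundle:
U(A) = 800.
U(B) = 25000.
U(C) = 1944.
Highest utility is B, so B ≻ C ≻ A.

Bundle B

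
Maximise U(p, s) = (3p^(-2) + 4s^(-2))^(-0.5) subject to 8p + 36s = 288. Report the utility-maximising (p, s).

For CES with ρ = -2, MRS = (3/4)·(s/p)^3.
Tangency: set MRS = p_p/p_s = 8/36 = 2/9.
So (s/p)^3 = 8/27; taking the cube root, s/p = 2/3, i.e. s = (2/3)·p.
Substitute into the budget 8·p + 36·s = 288: 32·p = 288, so p* = 9 and s* = (2/3)·9 = 6.

p* = 9, s* = 6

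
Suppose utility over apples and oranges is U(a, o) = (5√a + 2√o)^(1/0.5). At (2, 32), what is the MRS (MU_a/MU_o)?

MRS = 10

For CES with ρ = 0.5, MRS = (5/2)·√(o/a).
At (2, 32): MRS = 10.
The indifference curve has slope −10 at this bundle.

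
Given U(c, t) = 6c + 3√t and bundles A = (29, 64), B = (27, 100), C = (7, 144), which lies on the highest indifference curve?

Evaluate utility at each bundle:
U(A) = 198.000.
U(B) = 192.000.
U(C) = 78.000.
Highest utility is A, so A ≻ B ≻ C.

Bundle A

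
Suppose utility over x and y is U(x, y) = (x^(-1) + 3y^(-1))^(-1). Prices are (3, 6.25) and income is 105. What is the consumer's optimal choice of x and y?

x* = 10, y* = 12

For CES with ρ = -1, MRS = (1/3)·(y/x)^2.
Tangency: set MRS = p_x/p_y = 3/6.25 = 12/25.
So (y/x)^2 = 36/25; taking the square root, y/x = 1.2, i.e. y = 1.2·x.
Substitute into the budget 3·x + 6.25·y = 105: 10.5·x = 105, so x* = 10 and y* = 1.2·10 = 12.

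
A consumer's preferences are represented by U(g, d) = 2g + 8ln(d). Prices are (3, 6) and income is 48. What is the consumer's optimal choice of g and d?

g* = 12, d* = 2

MU_g = 2, MU_d = 8/d.
MRS = 2 ÷ (8/d).
Tangency: set MRS = p_g/p_d = 3/6 = 0.5.
MRS depends only on d: 0.25·d = 0.5 ⇒ d* = 0.5/0.25 = 2.
From the budget, 3·g = 48 − 6·2 = 36, so g* = 12.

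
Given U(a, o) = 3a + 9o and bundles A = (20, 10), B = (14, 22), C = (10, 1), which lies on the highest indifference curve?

Bundle B

Evaluate utility at each bundle:
U(A) = 150.
U(B) = 240.
U(C) = 39.
Highest utility is B, so B ≻ A ≻ C.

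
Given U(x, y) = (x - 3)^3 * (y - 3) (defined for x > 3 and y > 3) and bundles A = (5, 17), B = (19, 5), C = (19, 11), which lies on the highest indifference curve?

Bundle C

Evaluate utility at each bundle:
U(A) = 112.
U(B) = 8192.
U(C) = 32768.
Highest utility is C, so C ≻ B ≻ A.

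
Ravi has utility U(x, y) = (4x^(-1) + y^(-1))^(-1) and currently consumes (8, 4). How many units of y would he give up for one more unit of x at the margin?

MRS = 1

For CES with ρ = -1, MRS = (4/1)·(y/x)^2.
At (8, 4): MRS = 1.
That is, one extra unit of x is worth 1 units of y at the margin.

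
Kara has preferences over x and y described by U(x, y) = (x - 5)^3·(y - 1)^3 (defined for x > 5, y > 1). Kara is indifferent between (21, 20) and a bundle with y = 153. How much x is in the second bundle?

x = 7

U(21, 20) = 28094464.
Set U(x, 153) = 28094464 and solve.
With y = 153: (153 − 1)^3 = 3511808, so (x − 5)^3 = 28094464/3511808 = 8.
Taking the cube root (with x > 5): x − 5 = 2, so x = 7.
Check: U(7, 153) = 28094464.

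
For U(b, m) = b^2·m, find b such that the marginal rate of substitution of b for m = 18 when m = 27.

b = 3

MU_b = 2·b·m and MU_m = b^2.
MRS = MU_b/MU_m = (2/1)·m/b.
Substitute m = 27: MRS = 54/b. Setting 54/b = 18 gives b = 54/18 = 3.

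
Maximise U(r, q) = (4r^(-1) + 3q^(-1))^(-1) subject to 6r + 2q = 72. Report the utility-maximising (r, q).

For CES with ρ = -1, MRS = (4/3)·(q/r)^2.
Tangency: set MRS = p_r/p_q = 6/2 = 3.
So (q/r)^2 = 2.25; taking the square root, q/r = 1.5, i.e. q = 1.5·r.
Substitute into the budget 6·r + 2·q = 72: 9·r = 72, so r* = 8 and q* = 1.5·8 = 12.

r* = 8, q* = 12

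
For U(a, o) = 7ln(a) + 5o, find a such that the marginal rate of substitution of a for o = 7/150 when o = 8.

a = 30

MU_a = 7/a, MU_o = 5.
MRS = 7/a ÷ 5.
MRS depends only on a: 1.4/a = 7/150 ⇒ a = 1.4/(7/150) = 30.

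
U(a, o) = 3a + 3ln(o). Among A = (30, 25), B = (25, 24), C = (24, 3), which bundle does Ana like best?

Bundle A

Evaluate utility at each bundle:
U(A) = 99.657.
U(B) = 84.534.
U(C) = 75.296.
Highest utility is A, so A ≻ B ≻ C.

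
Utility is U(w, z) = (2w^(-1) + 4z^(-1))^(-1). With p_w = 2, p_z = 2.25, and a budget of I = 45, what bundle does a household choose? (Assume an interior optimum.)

For CES with ρ = -1, MRS = (2/4)·(z/w)^2.
Tangency: set MRS = p_w/p_z = 2/2.25 = 8/9.
So (z/w)^2 = 16/9; taking the square root, z/w = 4/3, i.e. z = (4/3)·w.
Substitute into the budget 2·w + 2.25·z = 45: 5·w = 45, so w* = 9 and z* = (4/3)·9 = 12.

w* = 9, z* = 12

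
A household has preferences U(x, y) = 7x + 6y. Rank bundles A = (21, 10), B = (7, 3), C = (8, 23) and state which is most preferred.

Evaluate utility at each bundle:
U(A) = 207.
U(B) = 67.
U(C) = 194.
Highest utility is A, so A ≻ C ≻ B.

Bundle A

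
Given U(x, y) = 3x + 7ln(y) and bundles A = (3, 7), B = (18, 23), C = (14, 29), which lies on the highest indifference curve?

Bundle B

Evaluate utility at each bundle:
U(A) = 22.621.
U(B) = 75.948.
U(C) = 65.571.
Highest utility is B, so B ≻ C ≻ A.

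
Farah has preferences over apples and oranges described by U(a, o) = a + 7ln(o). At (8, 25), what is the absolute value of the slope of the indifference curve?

MRS = 25/7

MU_a = 1, MU_o = 7/o.
MRS = 1 ÷ (7/o).
At (8, 25): MRS = 25/7.
The indifference curve has slope −25/7 at this bundle.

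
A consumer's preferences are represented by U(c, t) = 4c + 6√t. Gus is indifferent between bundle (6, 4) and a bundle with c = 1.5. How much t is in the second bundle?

t = 25

U(6, 4) = 36.
Set U(1.5, t) = 36 and solve.
With c = 1.5: 6√t = 36 − 4·1.5 = 30, so √t = 5 and t = 25.
Check: U(1.5, 25) = 36.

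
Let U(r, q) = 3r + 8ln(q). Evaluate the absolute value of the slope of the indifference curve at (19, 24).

MU_r = 3, MU_q = 8/q.
MRS = 3 ÷ (8/q).
At (19, 24): MRS = 9.
That is, one extra unit of r is worth 9 units of q at the margin.

MRS = 9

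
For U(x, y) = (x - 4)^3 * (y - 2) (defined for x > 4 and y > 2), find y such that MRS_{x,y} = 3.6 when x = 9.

MU_x = 3·(x−4)^2·(y−2), MU_y = (x−4)^3.
MRS = (3/1)·(y−2)/(x−4).
Substitute x = 9: MRS = (y − 2)/(5/3). Setting this equal to 3.6 gives y − 2 = 3.6·(5/3) = 6, so y = 8.

y = 8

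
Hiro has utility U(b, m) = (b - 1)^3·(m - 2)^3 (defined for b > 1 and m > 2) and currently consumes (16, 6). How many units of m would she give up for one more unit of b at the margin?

MU_b = 3·(b−1)^2·(m−2)^3, MU_m = 3·(b−1)^3·(m−2)^2.
MRS = (m−2)/(b−1).
At (16, 6): MRS = 4/15.
The indifference curve has slope −4/15 at this bundle.

MRS = 4/15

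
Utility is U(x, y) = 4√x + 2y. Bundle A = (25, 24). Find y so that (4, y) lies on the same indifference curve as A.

y = 30

U(25, 24) = 68.
Set U(4, y) = 68 and solve.
With x = 4: √4 = 2, so 2y = 68 − 4·2 = 60 and y = 30.
Check: U(4, 30) = 68.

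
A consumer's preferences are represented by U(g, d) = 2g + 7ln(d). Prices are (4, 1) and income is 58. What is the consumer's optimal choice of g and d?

g* = 11, d* = 14

MU_g = 2, MU_d = 7/d.
MRS = 2 ÷ (7/d).
Tangency: set MRS = p_g/p_d = 4/1 = 4.
MRS depends only on d: (2/7)·d = 4 ⇒ d* = 4/(2/7) = 14.
From the budget, 4·g = 58 − 1·14 = 44, so g* = 11.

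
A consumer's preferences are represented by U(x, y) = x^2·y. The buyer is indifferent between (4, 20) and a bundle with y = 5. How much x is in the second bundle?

U(4, 20) = 320.
Set U(x, 5) = 320 and solve.
With y = 5: x^2 = 320/5 = 64; taking the square root, x = 8.
Check: U(8, 5) = 320.

x = 8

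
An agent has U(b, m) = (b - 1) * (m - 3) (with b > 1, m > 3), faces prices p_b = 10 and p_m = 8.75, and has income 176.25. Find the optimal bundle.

MU_b = (m−3), MU_m = (b−1).
MRS = (m−3)/(b−1).
Tangency: set MRS = p_b/p_m = 10/8.75 = 8/7.
So (m − 3)/(b − 1) = 8/7, i.e. (m − 3) = (8/7)·(b − 1).
Rewrite the budget in excess-of-subsistence terms: 10·(b − 1) + 8.75·(m − 3) = 176.25 − 10·1 − 8.75·3 = 140.
Substituting, 20·(b − 1) = 140, so b − 1 = 7 and b* = 8.
Then m − 3 = (8/7)·7 = 8, so m* = 11.

b* = 8, m* = 11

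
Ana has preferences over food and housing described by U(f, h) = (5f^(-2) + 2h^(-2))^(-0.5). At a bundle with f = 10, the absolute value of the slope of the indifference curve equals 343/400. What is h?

For CES with ρ = -2, MRS = (5/2)·(h/f)^3.
Setting (5/2)·(h/10)^3 = 343/400 gives (h/10)^3 = 343/1000, so h/10 = 0.7 and h = 7.

h = 7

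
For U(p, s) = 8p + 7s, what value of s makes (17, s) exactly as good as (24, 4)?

s = 12

U(24, 4) = 220.
Set U(17, s) = 220 and solve.
8·17 + 7s = 220 ⇒ 7s = 84 ⇒ s = 12.
Check: U(17, 12) = 220.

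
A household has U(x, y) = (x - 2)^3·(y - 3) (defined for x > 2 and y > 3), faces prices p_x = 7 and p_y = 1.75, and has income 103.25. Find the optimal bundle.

x* = 11, y* = 15

MU_x = 3·(x−2)^2·(y−3), MU_y = (x−2)^3.
MRS = (3/1)·(y−3)/(x−2).
Tangency: set MRS = p_x/p_y = 7/1.75 = 4.
So (3/1)·(y − 3)/(x − 2) = 4, i.e. (y − 3) = (4/3)·(x − 2).
Rewrite the budget in excess-of-subsistence terms: 7·(x − 2) + 1.75·(y − 3) = 103.25 − 7·2 − 1.75·3 = 84.
Substituting, (28/3)·(x − 2) = 84, so x − 2 = 9 and x* = 11.
Then y − 3 = (4/3)·9 = 12, so y* = 15.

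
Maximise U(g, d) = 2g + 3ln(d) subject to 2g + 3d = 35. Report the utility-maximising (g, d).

g* = 16, d* = 1

MU_g = 2, MU_d = 3/d.
MRS = 2 ÷ (3/d).
Tangency: set MRS = p_g/p_d = 2/3.
MRS depends only on d: (2/3)·d = 2/3 ⇒ d* = (2/3)/(2/3) = 1.
From the budget, 2·g = 35 − 3·1 = 32, so g* = 16.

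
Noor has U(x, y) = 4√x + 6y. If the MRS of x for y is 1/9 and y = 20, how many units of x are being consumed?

MU_x = 4/(2√x), MU_y = 6.
MRS = 4/(2√x) ÷ 6.
MRS depends only on x: (1/3)/√x = 1/9 ⇒ √x = (1/3)/(1/9) = 3 ⇒ x = 9.

x = 9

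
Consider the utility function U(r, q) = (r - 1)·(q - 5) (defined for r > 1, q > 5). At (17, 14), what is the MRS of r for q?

MRS = 9/16

MU_r = (q−5), MU_q = (r−1).
MRS = (q−5)/(r−1).
At (17, 14): MRS = 9/16.
That is, one extra unit of r is worth 9/16 units of q at the margin.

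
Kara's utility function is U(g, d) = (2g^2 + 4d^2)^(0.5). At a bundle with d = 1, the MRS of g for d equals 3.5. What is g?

g = 7

For CES with ρ = 2, MRS = (2/4)·(d/g)^(-1).
Setting (2/4)·(1/g)^(-1) = 3.5 gives (1/g)^(-1) = 7, so 1/g = 1/7 and g = 7.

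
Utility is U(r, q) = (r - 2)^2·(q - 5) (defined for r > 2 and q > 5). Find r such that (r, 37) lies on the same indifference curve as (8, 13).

r = 5

U(8, 13) = 288.
Set U(r, 37) = 288 and solve.
With q = 37: (37 − 5) = 32, so (r − 2)^2 = 288/32 = 9.
Taking the square root (with r > 2): r − 2 = 3, so r = 5.
Check: U(5, 37) = 288.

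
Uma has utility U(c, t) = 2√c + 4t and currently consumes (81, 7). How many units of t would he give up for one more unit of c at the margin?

MU_c = 2/(2√c), MU_t = 4.
MRS = 2/(2√c) ÷ 4.
At (81, 7): MRS = 1/36.
That is, one extra unit of c is worth 1/36 units of t at the margin.

MRS = 1/36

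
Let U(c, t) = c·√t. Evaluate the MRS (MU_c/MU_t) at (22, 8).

MRS = 8/11

MU_c = √t and MU_t = 0.5·c·t^(-0.5).
MRS = MU_c/MU_t = (2)·t/c.
At (22, 8): MRS = 8/11.
That is, one extra unit of c is worth 8/11 units of t at the margin.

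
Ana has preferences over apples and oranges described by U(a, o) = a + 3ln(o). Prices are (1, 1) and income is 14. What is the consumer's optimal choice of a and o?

a* = 11, o* = 3

MU_a = 1, MU_o = 3/o.
MRS = 1 ÷ (3/o).
Tangency: set MRS = p_a/p_o = 1/1 = 1.
MRS depends only on o: (1/3)·o = 1 ⇒ o* = 1/(1/3) = 3.
From the budget, 1·a = 14 − 1·3 = 11, so a* = 11.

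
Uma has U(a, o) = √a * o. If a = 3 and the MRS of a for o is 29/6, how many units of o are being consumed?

o = 29

MU_a = 0.5·a^(-0.5)·o and MU_o = √a.
MRS = MU_a/MU_o = (0.5)·o/a.
Substitute a = 3: MRS = o/6. Setting o/6 = 29/6 gives o = (29/6)·6 = 29.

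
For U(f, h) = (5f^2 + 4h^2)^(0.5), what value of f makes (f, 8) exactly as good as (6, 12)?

f = 10

U depends on (f, h) only through S = 5f^2 + 4h^2, so equal utility means equal S. At (6, 12): S = 756.
With h = 8: 4·8^2 = 256, so 5f^2 = 756 − 256 = 500, i.e. f^2 = 100.
Hence f = √100 = 10.
Check: U(10, 8) = 27.4955.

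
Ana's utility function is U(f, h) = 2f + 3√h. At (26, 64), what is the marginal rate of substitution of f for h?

MU_f = 2, MU_h = 3/(2√h).
MRS = 2 ÷ (3/(2√h)).
At (26, 64): MRS = 32/3.
The indifference curve has slope −32/3 at this bundle.

MRS = 32/3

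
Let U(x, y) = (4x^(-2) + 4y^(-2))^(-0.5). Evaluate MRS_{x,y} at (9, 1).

For CES with ρ = -2, MRS = (y/x)^3.
At (9, 1): MRS = 1/729.
The indifference curve has slope −1/729 at this bundle.

MRS = 1/729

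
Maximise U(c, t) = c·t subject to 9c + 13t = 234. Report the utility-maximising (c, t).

MU_c = t and MU_t = c.
MRS = MU_c/MU_t = t/c.
Tangency: set MRS = p_c/p_t = 9/13.
So t/c = 9/13, i.e. t = (9/13)·c.
Substitute into the budget 9·c + 13·t = 234: 18·c = 234, so c* = 13.
Then t* = (9/13)·13 = 9.

c* = 13, t* = 9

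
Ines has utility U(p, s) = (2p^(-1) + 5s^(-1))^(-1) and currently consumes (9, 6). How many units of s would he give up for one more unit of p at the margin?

For CES with ρ = -1, MRS = (2/5)·(s/p)^2.
At (9, 6): MRS = 8/45.
So at (9, 6) the consumer would give up 8/45 units of s for one more unit of p.

MRS = 8/45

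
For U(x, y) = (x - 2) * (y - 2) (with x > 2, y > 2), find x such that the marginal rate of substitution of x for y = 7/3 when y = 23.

x = 11

MU_x = (y−2), MU_y = (x−2).
MRS = (y−2)/(x−2).
Substitute y = 23: MRS = 21/(x − 2). Setting this equal to 7/3 gives x − 2 = 21/(7/3) = 9, so x = 11.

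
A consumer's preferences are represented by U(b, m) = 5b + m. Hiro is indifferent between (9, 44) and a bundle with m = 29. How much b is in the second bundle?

U(9, 44) = 89.
Set U(b, 29) = 89 and solve.
5b + 29 = 89 ⇒ 5b = 60 ⇒ b = 12.
Check: U(12, 29) = 89.

b = 12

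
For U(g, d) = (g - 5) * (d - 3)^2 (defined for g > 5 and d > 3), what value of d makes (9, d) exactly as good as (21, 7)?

U(21, 7) = 256.
Set U(9, d) = 256 and solve.
With g = 9: (9 − 5) = 4, so (d − 3)^2 = 256/4 = 64.
Taking the square root (with d > 3): d − 3 = 8, so d = 11.
Check: U(9, 11) = 256.

d = 11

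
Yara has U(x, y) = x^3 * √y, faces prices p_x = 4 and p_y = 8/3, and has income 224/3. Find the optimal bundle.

MU_x = 3·x^2·√y and MU_y = 0.5·x^3·y^(-0.5).
MRS = MU_x/MU_y = (6)·y/x.
Tangency: set MRS = p_x/p_y = 4/(8/3) = 1.5.
So (6)·y/x = 1.5, i.e. y = 0.25·x.
Substitute into the budget 4·x + (8/3)·y = 224/3: (14/3)·x = 224/3, so x* = 16.
Then y* = 0.25·16 = 4.

x* = 16, y* = 4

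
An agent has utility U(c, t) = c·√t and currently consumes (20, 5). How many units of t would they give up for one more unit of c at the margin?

MU_c = √t and MU_t = 0.5·c·t^(-0.5).
MRS = MU_c/MU_t = (2)·t/c.
At (20, 5): MRS = 0.5.
The indifference curve has slope −0.5 at this bundle.

MRS = 0.5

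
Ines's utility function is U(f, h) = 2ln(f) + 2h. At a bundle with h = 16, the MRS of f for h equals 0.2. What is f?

f = 5

MU_f = 2/f, MU_h = 2.
MRS = 2/f ÷ 2.
MRS depends only on f: 1/f = 0.2 ⇒ f = 1/0.2 = 5.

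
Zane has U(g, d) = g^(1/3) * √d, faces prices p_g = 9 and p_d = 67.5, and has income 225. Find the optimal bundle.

g* = 10, d* = 2

MU_g = 1/3·g^(-2/3)·√d and MU_d = 0.5·g^(1/3)·d^(-0.5).
MRS = MU_g/MU_d = (2/3)·d/g.
Tangency: set MRS = p_g/p_d = 9/67.5 = 2/15.
So (2/3)·d/g = 2/15, i.e. d = 0.2·g.
Substitute into the budget 9·g + 67.5·d = 225: 22.5·g = 225, so g* = 10.
Then d* = 0.2·10 = 2.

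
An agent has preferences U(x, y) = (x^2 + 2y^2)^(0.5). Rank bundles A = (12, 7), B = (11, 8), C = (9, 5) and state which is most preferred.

Bundle B

Evaluate utility at each bundle:
U(A) = 15.556.
U(B) = 15.780.
U(C) = 11.446.
Highest utility is B, so B ≻ A ≻ C.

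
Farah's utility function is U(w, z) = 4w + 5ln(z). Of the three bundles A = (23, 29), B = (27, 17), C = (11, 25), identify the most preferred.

Evaluate utility at each bundle:
U(A) = 108.836.
U(B) = 122.166.
U(C) = 60.094.
Highest utility is B, so B ≻ A ≻ C.

Bundle B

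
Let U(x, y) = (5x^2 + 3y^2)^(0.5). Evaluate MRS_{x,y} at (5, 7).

For CES with ρ = 2, MRS = (5/3)·(y/x)^(-1).
At (5, 7): MRS = 25/21.
The indifference curve has slope −25/21 at this bundle.

MRS = 25/21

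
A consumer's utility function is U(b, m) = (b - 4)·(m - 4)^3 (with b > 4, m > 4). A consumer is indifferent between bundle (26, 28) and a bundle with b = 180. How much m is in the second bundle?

U(26, 28) = 304128.
Set U(180, m) = 304128 and solve.
With b = 180: (180 − 4) = 176, so (m − 4)^3 = 304128/176 = 1728.
Taking the cube root (with m > 4): m − 4 = 12, so m = 16.
Check: U(180, 16) = 304128.

m = 16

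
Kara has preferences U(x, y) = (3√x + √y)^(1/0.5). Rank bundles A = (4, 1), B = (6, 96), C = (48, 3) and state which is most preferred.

Bundle C

Evaluate utility at each bundle:
U(A) = 49.000.
U(B) = 294.000.
U(C) = 507.000.
Highest utility is C, so C ≻ B ≻ A.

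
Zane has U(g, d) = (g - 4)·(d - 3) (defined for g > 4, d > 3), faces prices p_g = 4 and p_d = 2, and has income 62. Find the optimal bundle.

MU_g = (d−3), MU_d = (g−4).
MRS = (d−3)/(g−4).
Tangency: set MRS = p_g/p_d = 4/2 = 2.
So (d − 3)/(g − 4) = 2, i.e. (d − 3) = 2·(g − 4).
Rewrite the budget in excess-of-subsistence terms: 4·(g − 4) + 2·(d − 3) = 62 − 4·4 − 2·3 = 40.
Substituting, 8·(g − 4) = 40, so g − 4 = 5 and g* = 9.
Then d − 3 = 2·5 = 10, so d* = 13.

g* = 9, d* = 13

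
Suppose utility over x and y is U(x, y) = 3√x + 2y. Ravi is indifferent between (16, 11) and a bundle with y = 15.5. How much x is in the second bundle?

U(16, 11) = 34.
Set U(x, 15.5) = 34 and solve.
With y = 15.5: 3√x = 34 − 2·15.5 = 3, so √x = 1 and x = 1.
Check: U(1, 15.5) = 34.

x = 1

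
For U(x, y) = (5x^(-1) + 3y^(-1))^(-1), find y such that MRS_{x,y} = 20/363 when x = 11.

y = 2

For CES with ρ = -1, MRS = (5/3)·(y/x)^2.
Setting (5/3)·(y/11)^2 = 20/363 gives (y/11)^2 = 4/121, so y/11 = 2/11 and y = 2.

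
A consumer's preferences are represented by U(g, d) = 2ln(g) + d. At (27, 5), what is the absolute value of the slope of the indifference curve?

MRS = 2/27

MU_g = 2/g, MU_d = 1.
MRS = 2/g ÷ 1.
At (27, 5): MRS = 2/27.
The indifference curve has slope −2/27 at this bundle.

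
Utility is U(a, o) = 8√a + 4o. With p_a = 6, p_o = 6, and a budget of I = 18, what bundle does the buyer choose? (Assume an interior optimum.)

MU_a = 8/(2√a), MU_o = 4.
MRS = 8/(2√a) ÷ 4.
Tangency: set MRS = p_a/p_o = 6/6 = 1.
MRS depends only on a: 1/√a = 1 ⇒ √a = 1/1 = 1 ⇒ a* = 1.
From the budget, 6·o = 18 − 6·1 = 12, so o* = 2.

a* = 1, o* = 2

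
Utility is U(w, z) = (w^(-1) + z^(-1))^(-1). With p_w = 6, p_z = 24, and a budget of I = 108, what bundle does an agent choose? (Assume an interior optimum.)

w* = 6, z* = 3

For CES with ρ = -1, MRS = (z/w)^2.
Tangency: set MRS = p_w/p_z = 6/24 = 0.25.
So (z/w)^2 = 0.25; taking the square root, z/w = 0.5, i.e. z = 0.5·w.
Substitute into the budget 6·w + 24·z = 108: 18·w = 108, so w* = 6 and z* = 0.5·6 = 3.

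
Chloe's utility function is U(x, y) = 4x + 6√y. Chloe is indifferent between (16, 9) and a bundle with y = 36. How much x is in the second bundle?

x = 11.5

U(16, 9) = 82.
Set U(x, 36) = 82 and solve.
With y = 36: √36 = 6, so 4x = 82 − 6·6 = 46 and x = 11.5.
Check: U(11.5, 36) = 82.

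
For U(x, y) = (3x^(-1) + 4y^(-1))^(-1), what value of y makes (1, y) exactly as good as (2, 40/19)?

U depends on (x, y) only through S = 3x^(-1) + 4y^(-1), so equal utility means equal S. At (2, 40/19): S = 3.4.
With x = 1: 3·1^(-1) = 3, so 4y^(-1) = 3.4 − 3 = 0.4, i.e. y^(-1) = 0.1.
Hence y = 1/0.1 = 10.
Check: U(1, 10) = 0.2941.

y = 10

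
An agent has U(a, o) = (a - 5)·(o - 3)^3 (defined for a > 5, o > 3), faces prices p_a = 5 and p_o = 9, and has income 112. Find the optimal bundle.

a* = 8, o* = 8

MU_a = (o−3)^3, MU_o = 3·(a−5)·(o−3)^2.
MRS = (1/3)·(o−3)/(a−5).
Tangency: set MRS = p_a/p_o = 5/9.
So (1/3)·(o − 3)/(a − 5) = 5/9, i.e. (o − 3) = (5/3)·(a − 5).
Rewrite the budget in excess-of-subsistence terms: 5·(a − 5) + 9·(o − 3) = 112 − 5·5 − 9·3 = 60.
Substituting, 20·(a − 5) = 60, so a − 5 = 3 and a* = 8.
Then o − 3 = (5/3)·3 = 5, so o* = 8.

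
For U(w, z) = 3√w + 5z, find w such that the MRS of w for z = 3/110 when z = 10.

MU_w = 3/(2√w), MU_z = 5.
MRS = 3/(2√w) ÷ 5.
MRS depends only on w: 0.3/√w = 3/110 ⇒ √w = 0.3/(3/110) = 11 ⇒ w = 121.

w = 121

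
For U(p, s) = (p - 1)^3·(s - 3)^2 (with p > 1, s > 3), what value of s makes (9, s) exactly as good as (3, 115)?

s = 17

U(3, 115) = 100352.
Set U(9, s) = 100352 and solve.
With p = 9: (9 − 1)^3 = 512, so (s − 3)^2 = 100352/512 = 196.
Taking the square root (with s > 3): s − 3 = 14, so s = 17.
Check: U(9, 17) = 100352.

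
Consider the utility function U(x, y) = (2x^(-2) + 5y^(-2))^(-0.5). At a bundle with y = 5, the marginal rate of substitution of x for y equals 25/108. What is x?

x = 6

For CES with ρ = -2, MRS = (2/5)·(y/x)^3.
Setting (2/5)·(5/x)^3 = 25/108 gives (5/x)^3 = 125/216, so 5/x = 5/6 and x = 6.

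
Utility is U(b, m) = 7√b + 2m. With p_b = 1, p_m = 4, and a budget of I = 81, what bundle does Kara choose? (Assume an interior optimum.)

MU_b = 7/(2√b), MU_m = 2.
MRS = 7/(2√b) ÷ 2.
Tangency: set MRS = p_b/p_m = 1/4 = 0.25.
MRS depends only on b: 1.75/√b = 0.25 ⇒ √b = 1.75/0.25 = 7 ⇒ b* = 49.
From the budget, 4·m = 81 − 1·49 = 32, so m* = 8.

b* = 49, m* = 8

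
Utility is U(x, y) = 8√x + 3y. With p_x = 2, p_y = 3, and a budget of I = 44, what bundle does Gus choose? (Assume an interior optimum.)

MU_x = 8/(2√x), MU_y = 3.
MRS = 8/(2√x) ÷ 3.
Tangency: set MRS = p_x/p_y = 2/3.
MRS depends only on x: (4/3)/√x = 2/3 ⇒ √x = (4/3)/(2/3) = 2 ⇒ x* = 4.
From the budget, 3·y = 44 − 2·4 = 36, so y* = 12.

x* = 4, y* = 12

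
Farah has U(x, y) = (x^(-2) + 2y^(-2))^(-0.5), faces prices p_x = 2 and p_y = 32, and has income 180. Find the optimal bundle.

For CES with ρ = -2, MRS = (1/2)·(y/x)^3.
Tangency: set MRS = p_x/p_y = 2/32 = 1/16.
So (y/x)^3 = 0.125; taking the cube root, y/x = 0.5, i.e. y = 0.5·x.
Substitute into the budget 2·x + 32·y = 180: 18·x = 180, so x* = 10 and y* = 0.5·10 = 5.

x* = 10, y* = 5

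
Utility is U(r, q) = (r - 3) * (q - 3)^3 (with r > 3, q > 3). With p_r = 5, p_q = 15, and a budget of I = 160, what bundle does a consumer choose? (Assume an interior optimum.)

r* = 8, q* = 8

MU_r = (q−3)^3, MU_q = 3·(r−3)·(q−3)^2.
MRS = (1/3)·(q−3)/(r−3).
Tangency: set MRS = p_r/p_q = 5/15 = 1/3.
So (1/3)·(q − 3)/(r − 3) = 1/3, i.e. (q − 3) = (r − 3).
Rewrite the budget in excess-of-subsistence terms: 5·(r − 3) + 15·(q − 3) = 160 − 5·3 − 15·3 = 100.
Substituting, 20·(r − 3) = 100, so r − 3 = 5 and r* = 8.
Then q − 3 = 5, so q* = 8.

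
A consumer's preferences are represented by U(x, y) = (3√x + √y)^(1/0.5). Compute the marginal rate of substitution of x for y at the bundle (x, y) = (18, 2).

For CES with ρ = 0.5, MRS = (3/1)·√(y/x).
At (18, 2): MRS = 1.
That is, one extra unit of x is worth 1 units of y at the margin.

MRS = 1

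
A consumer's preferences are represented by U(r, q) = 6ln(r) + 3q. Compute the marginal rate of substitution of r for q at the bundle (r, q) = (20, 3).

MRS = 0.1

MU_r = 6/r, MU_q = 3.
MRS = 6/r ÷ 3.
At (20, 3): MRS = 0.1.
That is, one extra unit of r is worth 0.1 units of q at the margin.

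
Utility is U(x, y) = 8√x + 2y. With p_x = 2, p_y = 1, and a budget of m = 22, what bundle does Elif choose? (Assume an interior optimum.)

x* = 1, y* = 20

MU_x = 8/(2√x), MU_y = 2.
MRS = 8/(2√x) ÷ 2.
Tangency: set MRS = p_x/p_y = 2/1 = 2.
MRS depends only on x: 2/√x = 2 ⇒ √x = 2/2 = 1 ⇒ x* = 1.
From the budget, 1·y = 22 − 2·1 = 20, so y* = 20.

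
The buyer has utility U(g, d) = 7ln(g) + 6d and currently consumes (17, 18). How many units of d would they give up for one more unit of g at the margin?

MU_g = 7/g, MU_d = 6.
MRS = 7/g ÷ 6.
At (17, 18): MRS = 7/102.
The indifference curve has slope −7/102 at this bundle.

MRS = 7/102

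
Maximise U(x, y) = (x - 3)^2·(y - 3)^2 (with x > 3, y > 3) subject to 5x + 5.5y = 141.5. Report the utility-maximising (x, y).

MU_x = 2·(x−3)·(y−3)^2, MU_y = 2·(x−3)^2·(y−3).
MRS = (y−3)/(x−3).
Tangency: set MRS = p_x/p_y = 5/5.5 = 10/11.
So (y − 3)/(x − 3) = 10/11, i.e. (y − 3) = (10/11)·(x − 3).
Rewrite the budget in excess-of-subsistence terms: 5·(x − 3) + 5.5·(y − 3) = 141.5 − 5·3 − 5.5·3 = 110.
Substituting, 10·(x − 3) = 110, so x − 3 = 11 and x* = 14.
Then y − 3 = (10/11)·11 = 10, so y* = 13.

x* = 14, y* = 13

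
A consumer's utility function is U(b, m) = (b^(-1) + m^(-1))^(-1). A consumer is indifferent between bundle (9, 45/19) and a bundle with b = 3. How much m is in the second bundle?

m = 5

U depends on (b, m) only through S = b^(-1) + m^(-1), so equal utility means equal S. At (9, 45/19): S = 8/15.
With b = 3: 3^(-1) = 1/3, so m^(-1) = 8/15 − 1/3 = 0.2.
Hence m = 1/0.2 = 5.
Check: U(3, 5) = 1.875.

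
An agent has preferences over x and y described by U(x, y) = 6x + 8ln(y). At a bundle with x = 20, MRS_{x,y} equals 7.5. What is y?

MU_x = 6, MU_y = 8/y.
MRS = 6 ÷ (8/y).
MRS depends only on y: 0.75·y = 7.5 ⇒ y = 7.5/0.75 = 10.

y = 10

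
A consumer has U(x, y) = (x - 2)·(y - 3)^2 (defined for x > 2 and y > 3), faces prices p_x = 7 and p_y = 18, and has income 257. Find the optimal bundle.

x* = 11, y* = 10

MU_x = (y−3)^2, MU_y = 2·(x−2)·(y−3).
MRS = (1/2)·(y−3)/(x−2).
Tangency: set MRS = p_x/p_y = 7/18.
So (1/2)·(y − 3)/(x − 2) = 7/18, i.e. (y − 3) = (7/9)·(x − 2).
Rewrite the budget in excess-of-subsistence terms: 7·(x − 2) + 18·(y − 3) = 257 − 7·2 − 18·3 = 189.
Substituting, 21·(x − 2) = 189, so x − 2 = 9 and x* = 11.
Then y − 3 = (7/9)·9 = 7, so y* = 10.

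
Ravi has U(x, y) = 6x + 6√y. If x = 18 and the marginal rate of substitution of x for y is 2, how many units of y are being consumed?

y = 1

MU_x = 6, MU_y = 6/(2√y).
MRS = 6 ÷ (6/(2√y)).
MRS depends only on y: 2·√y = 2 ⇒ √y = 2/2 = 1 ⇒ y = 1.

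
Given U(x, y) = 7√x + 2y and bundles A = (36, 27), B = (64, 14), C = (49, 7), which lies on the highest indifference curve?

Bundle A

Evaluate utility at each bundle:
U(A) = 96.000.
U(B) = 84.000.
U(C) = 63.000.
Highest utility is A, so A ≻ B ≻ C.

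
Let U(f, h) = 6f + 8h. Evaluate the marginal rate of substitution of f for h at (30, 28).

MU_f = 6, MU_h = 8, so MRS = 6/8 = 0.75 at every bundle.
At (30, 28): MRS = 0.75.
So at (30, 28) the consumer would give up 0.75 units of h for one more unit of f.

MRS = 0.75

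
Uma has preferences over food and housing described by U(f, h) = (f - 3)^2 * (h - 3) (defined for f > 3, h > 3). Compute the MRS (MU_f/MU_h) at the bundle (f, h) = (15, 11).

MRS = 4/3

MU_f = 2·(f−3)·(h−3), MU_h = (f−3)^2.
MRS = (2/1)·(h−3)/(f−3).
At (15, 11): MRS = 4/3.
That is, one extra unit of f is worth 4/3 units of h at the margin.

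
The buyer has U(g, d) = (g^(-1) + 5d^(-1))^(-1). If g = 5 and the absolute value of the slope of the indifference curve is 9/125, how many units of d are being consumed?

For CES with ρ = -1, MRS = (1/5)·(d/g)^2.
Setting (1/5)·(d/5)^2 = 9/125 gives (d/5)^2 = 9/25, so d/5 = 0.6 and d = 3.

d = 3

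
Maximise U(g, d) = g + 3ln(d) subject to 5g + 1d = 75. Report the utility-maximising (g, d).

MU_g = 1, MU_d = 3/d.
MRS = 1 ÷ (3/d).
Tangency: set MRS = p_g/p_d = 5/1 = 5.
MRS depends only on d: (1/3)·d = 5 ⇒ d* = 5/(1/3) = 15.
From the budget, 5·g = 75 − 1·15 = 60, so g* = 12.

g* = 12, d* = 15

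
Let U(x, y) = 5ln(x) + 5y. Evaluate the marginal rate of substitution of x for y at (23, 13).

MRS = 1/23

MU_x = 5/x, MU_y = 5.
MRS = 5/x ÷ 5.
At (23, 13): MRS = 1/23.
The indifference curve has slope −1/23 at this bundle.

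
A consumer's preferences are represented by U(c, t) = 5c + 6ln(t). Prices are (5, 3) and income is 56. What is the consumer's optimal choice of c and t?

c* = 10, t* = 2

MU_c = 5, MU_t = 6/t.
MRS = 5 ÷ (6/t).
Tangency: set MRS = p_c/p_t = 5/3.
MRS depends only on t: (5/6)·t = 5/3 ⇒ t* = (5/3)/(5/6) = 2.
From the budget, 5·c = 56 − 3·2 = 50, so c* = 10.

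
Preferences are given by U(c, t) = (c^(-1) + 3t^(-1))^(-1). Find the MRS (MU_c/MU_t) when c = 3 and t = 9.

MRS = 3

For CES with ρ = -1, MRS = (1/3)·(t/c)^2.
At (3, 9): MRS = 3.
That is, one extra unit of c is worth 3 units of t at the margin.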